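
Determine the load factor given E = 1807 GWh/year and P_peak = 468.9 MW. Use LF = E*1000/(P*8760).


LF = 1807 * 1000 / (468.9 * 8760) = 0.4399


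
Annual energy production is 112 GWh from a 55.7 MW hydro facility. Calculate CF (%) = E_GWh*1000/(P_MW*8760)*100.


CF = 112 * 1000 / (55.7 * 8760) * 100 = 22.9540 %


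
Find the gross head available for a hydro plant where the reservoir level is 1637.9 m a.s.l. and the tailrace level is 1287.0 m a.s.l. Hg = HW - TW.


Hg = 1637.9 - 1287.0 = 350.9000 m


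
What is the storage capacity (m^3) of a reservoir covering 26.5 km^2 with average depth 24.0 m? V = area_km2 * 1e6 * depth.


V = 26.5 * 1e6 * 24.0 = 6.3600e+08 m^3


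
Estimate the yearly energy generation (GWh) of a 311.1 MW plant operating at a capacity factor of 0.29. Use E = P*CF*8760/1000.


E = 311.1 * 0.29 * 8760 / 1000 = 790.3184 GWh


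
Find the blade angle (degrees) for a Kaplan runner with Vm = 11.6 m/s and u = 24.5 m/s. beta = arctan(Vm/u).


beta = arctan(11.6 / 24.5) = 25.3361 degrees


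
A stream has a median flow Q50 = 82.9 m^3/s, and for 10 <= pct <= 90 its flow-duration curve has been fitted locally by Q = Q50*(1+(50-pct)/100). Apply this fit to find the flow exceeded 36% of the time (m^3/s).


Q = 82.9 * (1 + (50 - 36)/100) = 94.5060 m^3/s


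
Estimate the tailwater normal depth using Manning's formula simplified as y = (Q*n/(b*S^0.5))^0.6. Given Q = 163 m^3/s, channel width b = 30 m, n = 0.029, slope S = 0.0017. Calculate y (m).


y = (163 * 0.029 / (30 * 0.0017^0.5))^0.6 = 2.2353 m


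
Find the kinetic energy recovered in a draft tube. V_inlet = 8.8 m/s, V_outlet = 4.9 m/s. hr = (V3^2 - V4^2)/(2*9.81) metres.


hr = (8.8^2 - 4.9^2) / (2*9.81) = 2.7232 m


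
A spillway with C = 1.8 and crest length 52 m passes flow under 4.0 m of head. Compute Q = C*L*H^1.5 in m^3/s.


Q = 1.8 * 52 * 4.0^1.5 = 748.8000 m^3/s


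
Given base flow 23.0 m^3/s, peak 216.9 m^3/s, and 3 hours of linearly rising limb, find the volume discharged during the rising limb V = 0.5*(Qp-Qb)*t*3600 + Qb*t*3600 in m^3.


V = 0.5*(216.9 - 23.0)*3*3600 + 23.0*3*3600 = 1.2955e+06 m^3


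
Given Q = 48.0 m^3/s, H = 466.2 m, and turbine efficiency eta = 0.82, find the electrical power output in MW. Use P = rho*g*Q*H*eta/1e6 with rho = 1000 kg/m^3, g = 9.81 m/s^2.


P = 1000 * 9.81 * 48.0 * 466.2 * 0.82 / 1e6 = 180.0099 MW


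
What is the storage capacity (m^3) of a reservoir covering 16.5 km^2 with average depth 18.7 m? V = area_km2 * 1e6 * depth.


V = 16.5 * 1e6 * 18.7 = 3.0855e+08 m^3


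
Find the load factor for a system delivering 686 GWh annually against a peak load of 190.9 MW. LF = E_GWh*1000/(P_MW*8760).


LF = 686 * 1000 / (190.9 * 8760) = 0.4102


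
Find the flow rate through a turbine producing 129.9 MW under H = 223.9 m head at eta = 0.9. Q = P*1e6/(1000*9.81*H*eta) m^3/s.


Q = 129.9 * 1e6 / (1000 * 9.81 * 223.9 * 0.9) = 65.7118 m^3/s


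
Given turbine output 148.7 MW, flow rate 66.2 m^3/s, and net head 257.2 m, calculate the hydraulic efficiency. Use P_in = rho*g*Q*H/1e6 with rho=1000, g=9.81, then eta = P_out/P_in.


P_in = 1000 * 9.81 * 66.2 * 257.2 / 1e6 = 167.0313 MW
eta = 148.7 / 167.0313 = 0.8903


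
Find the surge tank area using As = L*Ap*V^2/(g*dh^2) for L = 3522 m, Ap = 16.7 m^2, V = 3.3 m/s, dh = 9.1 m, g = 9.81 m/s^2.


As = 3522 * 16.7 * 3.3^2 / (9.81 * 9.1^2) = 788.4641 m^2


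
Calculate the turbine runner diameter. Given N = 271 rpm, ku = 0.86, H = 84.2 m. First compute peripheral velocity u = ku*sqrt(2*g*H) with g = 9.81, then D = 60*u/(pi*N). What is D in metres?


u = 0.86 * sqrt(2*9.81*84.2) = 34.9546 m/s
D = 60 * 34.9546 / (pi * 271) = 2.4634 m


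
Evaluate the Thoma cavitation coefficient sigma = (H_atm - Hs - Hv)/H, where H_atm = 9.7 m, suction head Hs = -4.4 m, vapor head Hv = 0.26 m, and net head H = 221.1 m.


sigma = (9.7 - (-4.4) - 0.26) / 221.1 = 0.0626


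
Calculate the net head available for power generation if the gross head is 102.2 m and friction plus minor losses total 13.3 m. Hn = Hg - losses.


Hn = 102.2 - 13.3 = 88.9000 m


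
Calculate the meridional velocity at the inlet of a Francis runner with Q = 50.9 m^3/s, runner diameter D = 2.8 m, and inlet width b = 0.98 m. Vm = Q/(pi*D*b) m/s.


Vm = 50.9 / (pi * 2.8 * 0.98) = 5.9045 m/s


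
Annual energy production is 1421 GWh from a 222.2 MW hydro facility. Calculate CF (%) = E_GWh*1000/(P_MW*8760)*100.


CF = 1421 * 1000 / (222.2 * 8760) * 100 = 73.0039 %


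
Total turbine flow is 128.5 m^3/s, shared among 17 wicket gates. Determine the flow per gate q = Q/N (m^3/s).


q = 128.5 / 17 = 7.5588 m^3/s


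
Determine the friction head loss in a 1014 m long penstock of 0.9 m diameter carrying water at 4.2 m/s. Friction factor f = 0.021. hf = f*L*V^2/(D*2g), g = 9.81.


hf = 0.021 * 1014 * 4.2^2 / (0.9 * 2 * 9.81) = 21.2723 m


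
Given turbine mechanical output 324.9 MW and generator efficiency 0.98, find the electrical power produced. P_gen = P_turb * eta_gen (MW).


P_gen = 324.9 * 0.98 = 318.4020 MW


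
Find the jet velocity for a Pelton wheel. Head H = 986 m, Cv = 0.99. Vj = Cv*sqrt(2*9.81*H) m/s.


Vj = 0.99 * sqrt(2*9.81*986) = 137.6966 m/s


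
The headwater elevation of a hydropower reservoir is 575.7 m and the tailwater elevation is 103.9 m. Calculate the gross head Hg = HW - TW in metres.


Hg = 575.7 - 103.9 = 471.8000 m


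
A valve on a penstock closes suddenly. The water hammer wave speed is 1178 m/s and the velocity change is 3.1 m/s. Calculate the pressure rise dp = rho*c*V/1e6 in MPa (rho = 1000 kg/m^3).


dp = 1000 * 1178 * 3.1 / 1e6 = 3.6518 MPa


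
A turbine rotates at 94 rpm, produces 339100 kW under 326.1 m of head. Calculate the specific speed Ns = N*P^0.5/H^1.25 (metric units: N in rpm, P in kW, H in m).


Ns = 94 * 339100^0.5 / 326.1^1.25 = 39.5006


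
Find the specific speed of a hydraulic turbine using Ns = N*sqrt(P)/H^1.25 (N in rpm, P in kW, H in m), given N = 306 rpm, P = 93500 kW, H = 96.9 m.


Ns = 306 * 93500^0.5 / 96.9^1.25 = 307.7673


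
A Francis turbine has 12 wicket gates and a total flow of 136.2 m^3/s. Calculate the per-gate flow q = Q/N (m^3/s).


q = 136.2 / 12 = 11.3500 m^3/s


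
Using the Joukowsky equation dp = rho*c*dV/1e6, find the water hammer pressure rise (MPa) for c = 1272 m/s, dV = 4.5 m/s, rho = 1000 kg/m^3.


dp = 1000 * 1272 * 4.5 / 1e6 = 5.7240 MPa


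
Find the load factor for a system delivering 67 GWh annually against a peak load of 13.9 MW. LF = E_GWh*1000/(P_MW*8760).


LF = 67 * 1000 / (13.9 * 8760) = 0.5502


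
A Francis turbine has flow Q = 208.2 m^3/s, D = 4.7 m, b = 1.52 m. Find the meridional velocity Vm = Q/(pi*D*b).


Vm = 208.2 / (pi * 4.7 * 1.52) = 9.2766 m/s


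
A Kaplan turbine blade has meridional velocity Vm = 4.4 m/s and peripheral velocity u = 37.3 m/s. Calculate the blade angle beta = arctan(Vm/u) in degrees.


beta = arctan(4.4 / 37.3) = 6.7277 degrees


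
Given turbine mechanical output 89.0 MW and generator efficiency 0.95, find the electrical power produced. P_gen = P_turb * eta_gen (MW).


P_gen = 89.0 * 0.95 = 84.5500 MW


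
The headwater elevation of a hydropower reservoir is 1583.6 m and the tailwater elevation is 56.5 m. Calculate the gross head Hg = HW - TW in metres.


Hg = 1583.6 - 56.5 = 1527.1000 m


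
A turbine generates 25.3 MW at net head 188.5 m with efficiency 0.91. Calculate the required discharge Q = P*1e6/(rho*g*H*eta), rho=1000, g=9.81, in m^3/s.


Q = 25.3 * 1e6 / (1000 * 9.81 * 188.5 * 0.91) = 15.0348 m^3/s


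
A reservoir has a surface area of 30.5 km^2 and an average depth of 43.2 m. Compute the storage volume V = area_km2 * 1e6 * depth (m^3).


V = 30.5 * 1e6 * 43.2 = 1.3176e+09 m^3


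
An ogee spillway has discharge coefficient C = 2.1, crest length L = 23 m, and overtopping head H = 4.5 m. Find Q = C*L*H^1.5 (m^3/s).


Q = 2.1 * 23 * 4.5^1.5 = 461.0690 m^3/s


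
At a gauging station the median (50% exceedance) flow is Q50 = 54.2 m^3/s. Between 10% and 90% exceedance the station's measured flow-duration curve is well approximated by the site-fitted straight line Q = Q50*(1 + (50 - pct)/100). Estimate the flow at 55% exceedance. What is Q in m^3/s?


Q = 54.2 * (1 + (50 - 55)/100) = 51.4900 m^3/s


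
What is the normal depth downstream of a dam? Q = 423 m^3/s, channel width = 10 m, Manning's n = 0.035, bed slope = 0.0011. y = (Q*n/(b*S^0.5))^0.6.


y = (423 * 0.035 / (10 * 0.0011^0.5))^0.6 = 9.7685 m


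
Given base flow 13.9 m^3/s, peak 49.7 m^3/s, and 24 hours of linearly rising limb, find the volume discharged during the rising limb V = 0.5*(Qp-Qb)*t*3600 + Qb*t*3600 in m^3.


V = 0.5*(49.7 - 13.9)*24*3600 + 13.9*24*3600 = 2.7475e+06 m^3


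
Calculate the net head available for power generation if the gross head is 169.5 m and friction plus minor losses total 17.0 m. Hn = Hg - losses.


Hn = 169.5 - 17.0 = 152.5000 m


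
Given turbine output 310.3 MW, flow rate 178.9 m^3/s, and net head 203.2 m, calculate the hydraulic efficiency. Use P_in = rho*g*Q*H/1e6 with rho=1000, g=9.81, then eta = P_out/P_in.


P_in = 1000 * 9.81 * 178.9 * 203.2 / 1e6 = 356.6178 MW
eta = 310.3 / 356.6178 = 0.8701


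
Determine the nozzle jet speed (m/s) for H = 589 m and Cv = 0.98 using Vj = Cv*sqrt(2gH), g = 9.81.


Vj = 0.98 * sqrt(2*9.81*589) = 105.3497 m/s


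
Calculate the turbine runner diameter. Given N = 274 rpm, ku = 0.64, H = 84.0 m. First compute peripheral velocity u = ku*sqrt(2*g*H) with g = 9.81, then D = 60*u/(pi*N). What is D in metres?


u = 0.64 * sqrt(2*9.81*84.0) = 25.9818 m/s
D = 60 * 25.9818 / (pi * 274) = 1.8110 m


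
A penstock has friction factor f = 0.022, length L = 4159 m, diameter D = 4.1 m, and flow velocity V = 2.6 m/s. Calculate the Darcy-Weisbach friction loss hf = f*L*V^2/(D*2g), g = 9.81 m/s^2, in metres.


hf = 0.022 * 4159 * 2.6^2 / (4.1 * 2 * 9.81) = 7.6891 m


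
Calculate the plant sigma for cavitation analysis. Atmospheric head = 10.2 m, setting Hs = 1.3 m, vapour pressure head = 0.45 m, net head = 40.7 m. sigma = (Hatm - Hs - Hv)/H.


sigma = (10.2 - 1.3 - 0.45) / 40.7 = 0.2076


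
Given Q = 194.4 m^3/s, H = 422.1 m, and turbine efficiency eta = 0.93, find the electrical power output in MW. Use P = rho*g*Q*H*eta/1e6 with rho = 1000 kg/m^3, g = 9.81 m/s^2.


P = 1000 * 9.81 * 194.4 * 422.1 * 0.93 / 1e6 = 748.6237 MW


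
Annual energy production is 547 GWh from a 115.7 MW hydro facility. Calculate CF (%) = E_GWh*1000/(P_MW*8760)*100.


CF = 547 * 1000 / (115.7 * 8760) * 100 = 53.9697 %


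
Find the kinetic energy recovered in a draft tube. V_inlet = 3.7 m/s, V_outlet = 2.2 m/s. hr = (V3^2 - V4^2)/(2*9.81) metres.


hr = (3.7^2 - 2.2^2) / (2*9.81) = 0.4511 m


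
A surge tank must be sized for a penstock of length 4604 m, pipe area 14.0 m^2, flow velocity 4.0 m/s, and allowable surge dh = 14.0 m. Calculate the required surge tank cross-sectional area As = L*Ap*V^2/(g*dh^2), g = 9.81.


As = 4604 * 14.0 * 4.0^2 / (9.81 * 14.0^2) = 536.3623 m^2


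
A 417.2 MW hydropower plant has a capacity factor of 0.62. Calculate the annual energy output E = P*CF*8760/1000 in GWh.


E = 417.2 * 0.62 * 8760 / 1000 = 2265.8966 GWh


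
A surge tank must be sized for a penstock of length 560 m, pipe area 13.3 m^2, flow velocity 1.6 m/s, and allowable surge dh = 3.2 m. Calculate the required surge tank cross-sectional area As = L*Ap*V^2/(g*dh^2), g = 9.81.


As = 560 * 13.3 * 1.6^2 / (9.81 * 3.2^2) = 189.8063 m^2


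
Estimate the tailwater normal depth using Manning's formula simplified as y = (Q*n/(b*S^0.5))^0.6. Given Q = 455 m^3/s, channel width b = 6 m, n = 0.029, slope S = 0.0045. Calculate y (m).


y = (455 * 0.029 / (6 * 0.0045^0.5))^0.6 = 8.1169 m


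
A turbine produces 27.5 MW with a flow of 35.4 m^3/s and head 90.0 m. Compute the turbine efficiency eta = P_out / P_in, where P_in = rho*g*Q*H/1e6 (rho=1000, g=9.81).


P_in = 1000 * 9.81 * 35.4 * 90.0 / 1e6 = 31.2547 MW
eta = 27.5 / 31.2547 = 0.8799


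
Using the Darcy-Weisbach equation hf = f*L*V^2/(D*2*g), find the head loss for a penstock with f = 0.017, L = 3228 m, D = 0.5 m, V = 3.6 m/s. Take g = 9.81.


hf = 0.017 * 3228 * 3.6^2 / (0.5 * 2 * 9.81) = 72.4967 m


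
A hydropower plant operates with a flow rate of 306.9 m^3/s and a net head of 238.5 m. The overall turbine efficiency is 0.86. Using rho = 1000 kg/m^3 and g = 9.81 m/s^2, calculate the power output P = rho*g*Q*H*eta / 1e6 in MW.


P = 1000 * 9.81 * 306.9 * 238.5 * 0.86 / 1e6 = 617.5224 MW


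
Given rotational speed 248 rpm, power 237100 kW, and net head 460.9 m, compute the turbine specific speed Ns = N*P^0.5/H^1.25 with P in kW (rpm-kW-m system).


Ns = 248 * 237100^0.5 / 460.9^1.25 = 56.5469


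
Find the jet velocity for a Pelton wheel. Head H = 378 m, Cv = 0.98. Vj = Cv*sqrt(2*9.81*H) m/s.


Vj = 0.98 * sqrt(2*9.81*378) = 84.3959 m/s


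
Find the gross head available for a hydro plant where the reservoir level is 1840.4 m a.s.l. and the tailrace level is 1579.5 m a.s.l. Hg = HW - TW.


Hg = 1840.4 - 1579.5 = 260.9000 m


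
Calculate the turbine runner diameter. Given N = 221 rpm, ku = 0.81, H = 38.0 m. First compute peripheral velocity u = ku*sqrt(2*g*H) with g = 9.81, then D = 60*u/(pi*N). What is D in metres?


u = 0.81 * sqrt(2*9.81*38.0) = 22.1170 m/s
D = 60 * 22.1170 / (pi * 221) = 1.9113 m


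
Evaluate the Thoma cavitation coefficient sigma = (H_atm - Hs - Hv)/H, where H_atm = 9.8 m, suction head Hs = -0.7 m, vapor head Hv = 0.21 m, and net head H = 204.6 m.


sigma = (9.8 - (-0.7) - 0.21) / 204.6 = 0.0503


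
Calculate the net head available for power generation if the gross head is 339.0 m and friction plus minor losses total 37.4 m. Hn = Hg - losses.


Hn = 339.0 - 37.4 = 301.6000 m


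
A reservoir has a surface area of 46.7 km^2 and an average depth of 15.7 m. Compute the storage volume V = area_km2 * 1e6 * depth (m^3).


V = 46.7 * 1e6 * 15.7 = 7.3319e+08 m^3


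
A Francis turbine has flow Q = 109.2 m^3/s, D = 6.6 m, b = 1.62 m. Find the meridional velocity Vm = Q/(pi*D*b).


Vm = 109.2 / (pi * 6.6 * 1.62) = 3.2510 m/s


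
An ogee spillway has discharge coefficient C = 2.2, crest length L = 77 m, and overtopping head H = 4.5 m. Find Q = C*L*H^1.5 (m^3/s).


Q = 2.2 * 77 * 4.5^1.5 = 1617.0825 m^3/s


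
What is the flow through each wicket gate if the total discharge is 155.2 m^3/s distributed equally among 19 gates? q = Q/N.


q = 155.2 / 19 = 8.1684 m^3/s


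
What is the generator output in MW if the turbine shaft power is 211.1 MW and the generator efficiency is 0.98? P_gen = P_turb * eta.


P_gen = 211.1 * 0.98 = 206.8780 MW


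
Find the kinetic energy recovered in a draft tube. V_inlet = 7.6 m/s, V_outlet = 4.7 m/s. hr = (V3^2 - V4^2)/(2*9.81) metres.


hr = (7.6^2 - 4.7^2) / (2*9.81) = 1.8180 m


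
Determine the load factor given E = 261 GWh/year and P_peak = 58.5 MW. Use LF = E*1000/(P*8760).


LF = 261 * 1000 / (58.5 * 8760) = 0.5093


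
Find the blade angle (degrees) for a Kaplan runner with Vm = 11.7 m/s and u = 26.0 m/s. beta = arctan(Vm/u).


beta = arctan(11.7 / 26.0) = 24.2277 degrees


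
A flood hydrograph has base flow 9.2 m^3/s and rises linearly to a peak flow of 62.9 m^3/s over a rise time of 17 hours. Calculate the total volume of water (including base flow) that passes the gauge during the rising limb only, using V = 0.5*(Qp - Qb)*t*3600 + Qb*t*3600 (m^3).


V = 0.5*(62.9 - 9.2)*17*3600 + 9.2*17*3600 = 2.2063e+06 m^3


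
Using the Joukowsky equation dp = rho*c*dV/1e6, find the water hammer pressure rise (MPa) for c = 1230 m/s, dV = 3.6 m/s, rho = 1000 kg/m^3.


dp = 1000 * 1230 * 3.6 / 1e6 = 4.4280 MPa


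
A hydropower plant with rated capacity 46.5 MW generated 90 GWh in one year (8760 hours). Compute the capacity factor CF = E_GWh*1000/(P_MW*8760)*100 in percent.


CF = 90 * 1000 / (46.5 * 8760) * 100 = 22.0946 %


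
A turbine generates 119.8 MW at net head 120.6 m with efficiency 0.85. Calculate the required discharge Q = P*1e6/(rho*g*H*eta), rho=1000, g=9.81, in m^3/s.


Q = 119.8 * 1e6 / (1000 * 9.81 * 120.6 * 0.85) = 119.1301 m^3/s


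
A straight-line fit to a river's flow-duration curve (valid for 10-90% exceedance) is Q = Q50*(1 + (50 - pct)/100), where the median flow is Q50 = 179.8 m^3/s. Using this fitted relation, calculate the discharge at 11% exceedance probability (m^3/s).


Q = 179.8 * (1 + (50 - 11)/100) = 249.9220 m^3/s


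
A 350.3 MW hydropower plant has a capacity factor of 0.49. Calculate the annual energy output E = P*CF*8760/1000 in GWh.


E = 350.3 * 0.49 * 8760 / 1000 = 1503.6277 GWh


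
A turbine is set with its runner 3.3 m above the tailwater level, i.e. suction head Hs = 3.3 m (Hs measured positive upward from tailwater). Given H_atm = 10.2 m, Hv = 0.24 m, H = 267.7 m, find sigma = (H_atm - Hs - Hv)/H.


sigma = (10.2 - 3.3 - 0.24) / 267.7 = 0.0249


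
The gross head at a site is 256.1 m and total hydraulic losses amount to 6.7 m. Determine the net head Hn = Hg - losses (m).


Hn = 256.1 - 6.7 = 249.4000 m


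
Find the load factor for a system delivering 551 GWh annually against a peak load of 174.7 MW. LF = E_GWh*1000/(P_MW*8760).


LF = 551 * 1000 / (174.7 * 8760) = 0.3600


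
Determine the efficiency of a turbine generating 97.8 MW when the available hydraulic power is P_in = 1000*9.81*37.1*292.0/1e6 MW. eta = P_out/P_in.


P_in = 1000 * 9.81 * 37.1 * 292.0 / 1e6 = 106.2737 MW
eta = 97.8 / 106.2737 = 0.9203


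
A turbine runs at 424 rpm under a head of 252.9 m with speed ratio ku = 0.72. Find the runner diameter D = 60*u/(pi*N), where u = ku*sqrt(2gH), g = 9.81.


u = 0.72 * sqrt(2*9.81*252.9) = 50.7173 m/s
D = 60 * 50.7173 / (pi * 424) = 2.2845 m


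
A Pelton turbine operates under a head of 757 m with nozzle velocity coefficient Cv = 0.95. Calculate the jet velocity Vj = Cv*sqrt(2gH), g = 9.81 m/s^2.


Vj = 0.95 * sqrt(2*9.81*757) = 115.7767 m/s


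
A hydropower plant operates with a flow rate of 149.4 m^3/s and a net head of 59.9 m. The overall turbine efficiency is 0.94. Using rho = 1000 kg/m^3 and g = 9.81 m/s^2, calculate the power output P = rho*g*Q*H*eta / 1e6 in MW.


P = 1000 * 9.81 * 149.4 * 59.9 * 0.94 / 1e6 = 82.5229 MW


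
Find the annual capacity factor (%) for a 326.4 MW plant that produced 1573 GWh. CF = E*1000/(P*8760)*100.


CF = 1573 * 1000 / (326.4 * 8760) * 100 = 55.0142 %


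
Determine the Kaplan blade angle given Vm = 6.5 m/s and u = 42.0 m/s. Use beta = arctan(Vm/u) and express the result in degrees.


beta = arctan(6.5 / 42.0) = 8.7974 degrees


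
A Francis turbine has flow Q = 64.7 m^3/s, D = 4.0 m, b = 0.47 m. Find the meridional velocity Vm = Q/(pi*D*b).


Vm = 64.7 / (pi * 4.0 * 0.47) = 10.9546 m/s


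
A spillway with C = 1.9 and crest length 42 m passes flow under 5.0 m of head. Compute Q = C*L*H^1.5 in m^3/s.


Q = 1.9 * 42 * 5.0^1.5 = 892.1911 m^3/s


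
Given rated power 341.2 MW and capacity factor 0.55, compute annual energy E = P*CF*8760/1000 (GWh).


E = 341.2 * 0.55 * 8760 / 1000 = 1643.9016 GWh


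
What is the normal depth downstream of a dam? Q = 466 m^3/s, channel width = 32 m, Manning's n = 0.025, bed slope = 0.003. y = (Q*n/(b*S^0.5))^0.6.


y = (466 * 0.025 / (32 * 0.003^0.5))^0.6 = 3.1158 m


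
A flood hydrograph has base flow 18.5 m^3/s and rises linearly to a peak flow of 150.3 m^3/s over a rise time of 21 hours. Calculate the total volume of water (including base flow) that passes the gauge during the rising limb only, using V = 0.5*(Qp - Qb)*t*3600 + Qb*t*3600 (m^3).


V = 0.5*(150.3 - 18.5)*21*3600 + 18.5*21*3600 = 6.3806e+06 m^3


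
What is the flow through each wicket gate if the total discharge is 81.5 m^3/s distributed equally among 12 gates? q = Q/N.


q = 81.5 / 12 = 6.7917 m^3/s


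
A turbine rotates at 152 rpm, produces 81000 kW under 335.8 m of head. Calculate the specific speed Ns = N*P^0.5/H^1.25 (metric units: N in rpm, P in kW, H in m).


Ns = 152 * 81000^0.5 / 335.8^1.25 = 30.0944


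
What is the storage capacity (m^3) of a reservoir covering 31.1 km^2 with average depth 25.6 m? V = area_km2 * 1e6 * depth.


V = 31.1 * 1e6 * 25.6 = 7.9616e+08 m^3


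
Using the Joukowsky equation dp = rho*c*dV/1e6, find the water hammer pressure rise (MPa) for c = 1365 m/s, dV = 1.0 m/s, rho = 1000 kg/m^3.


dp = 1000 * 1365 * 1.0 / 1e6 = 1.3650 MPa


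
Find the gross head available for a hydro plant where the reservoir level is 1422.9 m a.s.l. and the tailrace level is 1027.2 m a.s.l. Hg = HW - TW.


Hg = 1422.9 - 1027.2 = 395.7000 m


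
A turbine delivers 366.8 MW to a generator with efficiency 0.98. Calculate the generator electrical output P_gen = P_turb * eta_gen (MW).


P_gen = 366.8 * 0.98 = 359.4640 MW


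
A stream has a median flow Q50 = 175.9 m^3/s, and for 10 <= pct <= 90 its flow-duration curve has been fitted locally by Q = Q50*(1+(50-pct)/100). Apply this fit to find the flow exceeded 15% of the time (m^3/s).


Q = 175.9 * (1 + (50 - 15)/100) = 237.4650 m^3/s


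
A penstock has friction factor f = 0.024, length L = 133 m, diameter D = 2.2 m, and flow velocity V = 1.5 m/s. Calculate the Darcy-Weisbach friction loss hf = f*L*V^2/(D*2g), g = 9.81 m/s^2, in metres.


hf = 0.024 * 133 * 1.5^2 / (2.2 * 2 * 9.81) = 0.1664 m


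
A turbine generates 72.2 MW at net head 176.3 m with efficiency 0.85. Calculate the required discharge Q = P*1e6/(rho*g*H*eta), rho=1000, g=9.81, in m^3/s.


Q = 72.2 * 1e6 / (1000 * 9.81 * 176.3 * 0.85) = 49.1131 m^3/s


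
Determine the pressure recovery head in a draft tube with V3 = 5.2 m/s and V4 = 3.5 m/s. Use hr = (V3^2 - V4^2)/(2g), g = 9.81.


hr = (5.2^2 - 3.5^2) / (2*9.81) = 0.7538 m


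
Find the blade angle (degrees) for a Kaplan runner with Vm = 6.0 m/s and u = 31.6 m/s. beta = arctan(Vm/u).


beta = arctan(6.0 / 31.6) = 10.7510 degrees


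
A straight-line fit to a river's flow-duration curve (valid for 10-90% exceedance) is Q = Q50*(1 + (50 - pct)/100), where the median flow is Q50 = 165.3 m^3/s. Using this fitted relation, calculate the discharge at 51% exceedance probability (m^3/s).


Q = 165.3 * (1 + (50 - 51)/100) = 163.6470 m^3/s


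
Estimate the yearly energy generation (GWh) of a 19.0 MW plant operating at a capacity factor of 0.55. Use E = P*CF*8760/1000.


E = 19.0 * 0.55 * 8760 / 1000 = 91.5420 GWh


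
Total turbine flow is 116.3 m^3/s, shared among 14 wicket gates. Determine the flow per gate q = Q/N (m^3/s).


q = 116.3 / 14 = 8.3071 m^3/s


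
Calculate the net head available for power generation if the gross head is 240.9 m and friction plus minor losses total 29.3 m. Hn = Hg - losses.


Hn = 240.9 - 29.3 = 211.6000 m


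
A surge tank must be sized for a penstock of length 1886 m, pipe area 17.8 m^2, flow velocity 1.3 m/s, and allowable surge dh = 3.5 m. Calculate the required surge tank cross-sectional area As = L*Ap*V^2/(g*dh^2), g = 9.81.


As = 1886 * 17.8 * 1.3^2 / (9.81 * 3.5^2) = 472.1101 m^2


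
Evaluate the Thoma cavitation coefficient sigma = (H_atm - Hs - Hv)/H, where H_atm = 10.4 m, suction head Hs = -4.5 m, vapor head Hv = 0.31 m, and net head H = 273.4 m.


sigma = (10.4 - (-4.5) - 0.31) / 273.4 = 0.0534


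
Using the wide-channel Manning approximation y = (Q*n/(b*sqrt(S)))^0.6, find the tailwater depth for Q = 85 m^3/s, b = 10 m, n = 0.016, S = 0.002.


y = (85 * 0.016 / (10 * 0.002^0.5))^0.6 = 1.9490 m


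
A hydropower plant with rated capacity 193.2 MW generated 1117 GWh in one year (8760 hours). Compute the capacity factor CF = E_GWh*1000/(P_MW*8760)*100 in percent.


CF = 1117 * 1000 / (193.2 * 8760) * 100 = 65.9997 %


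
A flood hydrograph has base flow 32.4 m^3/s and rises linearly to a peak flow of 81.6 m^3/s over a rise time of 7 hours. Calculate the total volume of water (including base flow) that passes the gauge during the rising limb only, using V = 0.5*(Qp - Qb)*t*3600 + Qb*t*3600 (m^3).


V = 0.5*(81.6 - 32.4)*7*3600 + 32.4*7*3600 = 1.4364e+06 m^3


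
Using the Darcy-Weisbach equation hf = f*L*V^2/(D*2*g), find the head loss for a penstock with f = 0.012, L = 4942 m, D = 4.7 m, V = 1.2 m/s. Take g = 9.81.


hf = 0.012 * 4942 * 1.2^2 / (4.7 * 2 * 9.81) = 0.9261 m


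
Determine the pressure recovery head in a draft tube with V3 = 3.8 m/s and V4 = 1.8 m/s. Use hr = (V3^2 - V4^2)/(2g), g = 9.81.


hr = (3.8^2 - 1.8^2) / (2*9.81) = 0.5708 m


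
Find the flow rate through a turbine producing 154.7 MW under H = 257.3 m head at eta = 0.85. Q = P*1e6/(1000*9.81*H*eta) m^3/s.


Q = 154.7 * 1e6 / (1000 * 9.81 * 257.3 * 0.85) = 72.1045 m^3/s


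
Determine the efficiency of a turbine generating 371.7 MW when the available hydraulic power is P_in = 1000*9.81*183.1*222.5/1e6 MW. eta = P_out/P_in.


P_in = 1000 * 9.81 * 183.1 * 222.5 / 1e6 = 399.6569 MW
eta = 371.7 / 399.6569 = 0.9300


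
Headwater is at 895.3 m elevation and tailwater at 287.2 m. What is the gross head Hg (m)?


Hg = 895.3 - 287.2 = 608.1000 m


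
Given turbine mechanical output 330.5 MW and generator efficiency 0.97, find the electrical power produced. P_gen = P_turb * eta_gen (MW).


P_gen = 330.5 * 0.97 = 320.5850 MW


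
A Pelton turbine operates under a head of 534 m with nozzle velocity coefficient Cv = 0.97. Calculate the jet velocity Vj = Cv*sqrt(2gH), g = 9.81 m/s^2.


Vj = 0.97 * sqrt(2*9.81*534) = 99.2869 m/s


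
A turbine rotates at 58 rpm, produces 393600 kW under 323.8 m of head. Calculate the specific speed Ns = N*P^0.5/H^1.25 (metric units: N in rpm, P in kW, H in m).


Ns = 58 * 393600^0.5 / 323.8^1.25 = 26.4917


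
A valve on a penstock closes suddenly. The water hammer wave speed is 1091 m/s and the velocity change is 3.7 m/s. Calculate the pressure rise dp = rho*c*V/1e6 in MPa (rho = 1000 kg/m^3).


dp = 1000 * 1091 * 3.7 / 1e6 = 4.0367 MPa


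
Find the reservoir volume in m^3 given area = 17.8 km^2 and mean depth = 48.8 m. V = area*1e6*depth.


V = 17.8 * 1e6 * 48.8 = 8.6864e+08 m^3


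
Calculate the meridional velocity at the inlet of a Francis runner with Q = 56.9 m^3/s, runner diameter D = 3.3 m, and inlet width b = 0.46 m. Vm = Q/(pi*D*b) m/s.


Vm = 56.9 / (pi * 3.3 * 0.46) = 11.9314 m/s


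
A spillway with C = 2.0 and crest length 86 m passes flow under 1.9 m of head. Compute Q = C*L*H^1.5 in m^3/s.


Q = 2.0 * 86 * 1.9^1.5 = 450.4627 m^3/s


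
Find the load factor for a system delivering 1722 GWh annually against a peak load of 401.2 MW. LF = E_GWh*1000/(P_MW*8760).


LF = 1722 * 1000 / (401.2 * 8760) = 0.4900


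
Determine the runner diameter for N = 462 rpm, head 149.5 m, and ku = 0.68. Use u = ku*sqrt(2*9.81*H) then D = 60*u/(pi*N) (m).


u = 0.68 * sqrt(2*9.81*149.5) = 36.8281 m/s
D = 60 * 36.8281 / (pi * 462) = 1.5224 m


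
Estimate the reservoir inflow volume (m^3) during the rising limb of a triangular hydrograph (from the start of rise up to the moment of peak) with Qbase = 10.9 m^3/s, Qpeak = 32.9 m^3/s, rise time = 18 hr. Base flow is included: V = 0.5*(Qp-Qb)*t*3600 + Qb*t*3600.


V = 0.5*(32.9 - 10.9)*18*3600 + 10.9*18*3600 = 1.4191e+06 m^3


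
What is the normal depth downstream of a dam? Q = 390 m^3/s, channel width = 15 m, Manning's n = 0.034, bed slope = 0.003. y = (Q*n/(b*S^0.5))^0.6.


y = (390 * 0.034 / (15 * 0.003^0.5))^0.6 = 5.3056 m


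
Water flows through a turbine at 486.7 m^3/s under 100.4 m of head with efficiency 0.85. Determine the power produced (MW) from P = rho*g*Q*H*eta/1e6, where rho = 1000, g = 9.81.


P = 1000 * 9.81 * 486.7 * 100.4 * 0.85 / 1e6 = 407.4581 MW


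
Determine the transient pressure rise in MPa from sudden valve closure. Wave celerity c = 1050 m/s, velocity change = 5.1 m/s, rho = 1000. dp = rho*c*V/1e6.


dp = 1000 * 1050 * 5.1 / 1e6 = 5.3550 MPa


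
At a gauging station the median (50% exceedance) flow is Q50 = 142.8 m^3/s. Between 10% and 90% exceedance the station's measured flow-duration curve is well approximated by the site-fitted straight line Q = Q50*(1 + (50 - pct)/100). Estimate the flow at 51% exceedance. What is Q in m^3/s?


Q = 142.8 * (1 + (50 - 51)/100) = 141.3720 m^3/s


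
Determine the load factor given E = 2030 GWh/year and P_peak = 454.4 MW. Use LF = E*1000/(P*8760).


LF = 2030 * 1000 / (454.4 * 8760) = 0.5100


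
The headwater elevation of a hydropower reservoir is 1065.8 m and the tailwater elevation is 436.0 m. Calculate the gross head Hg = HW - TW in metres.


Hg = 1065.8 - 436.0 = 629.8000 m


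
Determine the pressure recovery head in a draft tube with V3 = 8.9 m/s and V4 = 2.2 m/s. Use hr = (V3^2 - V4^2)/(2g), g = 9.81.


hr = (8.9^2 - 2.2^2) / (2*9.81) = 3.7905 m


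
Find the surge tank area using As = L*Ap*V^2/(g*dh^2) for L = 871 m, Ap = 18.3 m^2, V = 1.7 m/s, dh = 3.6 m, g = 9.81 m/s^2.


As = 871 * 18.3 * 1.7^2 / (9.81 * 3.6^2) = 362.3206 m^2


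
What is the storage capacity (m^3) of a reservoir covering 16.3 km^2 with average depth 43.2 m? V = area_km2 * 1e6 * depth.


V = 16.3 * 1e6 * 43.2 = 7.0416e+08 m^3


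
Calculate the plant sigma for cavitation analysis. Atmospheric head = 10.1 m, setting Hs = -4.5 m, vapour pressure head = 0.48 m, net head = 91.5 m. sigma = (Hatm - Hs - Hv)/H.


sigma = (10.1 - (-4.5) - 0.48) / 91.5 = 0.1543


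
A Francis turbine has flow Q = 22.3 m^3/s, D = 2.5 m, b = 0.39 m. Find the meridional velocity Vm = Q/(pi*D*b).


Vm = 22.3 / (pi * 2.5 * 0.39) = 7.2803 m/s


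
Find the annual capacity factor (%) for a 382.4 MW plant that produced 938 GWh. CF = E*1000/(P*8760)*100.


CF = 938 * 1000 / (382.4 * 8760) * 100 = 28.0015 %


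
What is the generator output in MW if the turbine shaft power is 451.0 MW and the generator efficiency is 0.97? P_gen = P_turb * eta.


P_gen = 451.0 * 0.97 = 437.4700 MW


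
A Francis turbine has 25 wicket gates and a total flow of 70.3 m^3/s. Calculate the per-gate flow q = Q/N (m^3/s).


q = 70.3 / 25 = 2.8120 m^3/s


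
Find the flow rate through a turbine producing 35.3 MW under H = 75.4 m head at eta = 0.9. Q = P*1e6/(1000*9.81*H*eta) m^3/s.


Q = 35.3 * 1e6 / (1000 * 9.81 * 75.4 * 0.9) = 53.0264 m^3/s


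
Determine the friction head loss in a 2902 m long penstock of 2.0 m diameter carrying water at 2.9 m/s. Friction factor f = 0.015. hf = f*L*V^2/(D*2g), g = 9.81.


hf = 0.015 * 2902 * 2.9^2 / (2.0 * 2 * 9.81) = 9.3294 m


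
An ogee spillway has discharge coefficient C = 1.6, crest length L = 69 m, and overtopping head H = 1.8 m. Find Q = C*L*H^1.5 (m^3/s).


Q = 1.6 * 69 * 1.8^1.5 = 266.6109 m^3/s


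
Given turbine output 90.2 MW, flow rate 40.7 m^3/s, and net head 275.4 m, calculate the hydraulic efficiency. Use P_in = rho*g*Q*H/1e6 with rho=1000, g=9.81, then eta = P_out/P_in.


P_in = 1000 * 9.81 * 40.7 * 275.4 / 1e6 = 109.9581 MW
eta = 90.2 / 109.9581 = 0.8203


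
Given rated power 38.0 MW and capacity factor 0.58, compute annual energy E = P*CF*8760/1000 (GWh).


E = 38.0 * 0.58 * 8760 / 1000 = 193.0704 GWh


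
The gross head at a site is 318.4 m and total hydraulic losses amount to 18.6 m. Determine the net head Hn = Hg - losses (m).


Hn = 318.4 - 18.6 = 299.8000 m


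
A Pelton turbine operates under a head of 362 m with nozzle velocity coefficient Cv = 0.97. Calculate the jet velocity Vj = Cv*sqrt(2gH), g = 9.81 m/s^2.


Vj = 0.97 * sqrt(2*9.81*362) = 81.7477 m/s


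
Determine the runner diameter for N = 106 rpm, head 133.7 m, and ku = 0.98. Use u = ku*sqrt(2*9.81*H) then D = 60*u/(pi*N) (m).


u = 0.98 * sqrt(2*9.81*133.7) = 50.1928 m/s
D = 60 * 50.1928 / (pi * 106) = 9.0435 m


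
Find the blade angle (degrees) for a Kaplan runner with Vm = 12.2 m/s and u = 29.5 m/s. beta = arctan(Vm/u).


beta = arctan(12.2 / 29.5) = 22.4680 degrees


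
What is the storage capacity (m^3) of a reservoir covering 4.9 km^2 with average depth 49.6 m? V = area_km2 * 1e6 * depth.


V = 4.9 * 1e6 * 49.6 = 2.4304e+08 m^3


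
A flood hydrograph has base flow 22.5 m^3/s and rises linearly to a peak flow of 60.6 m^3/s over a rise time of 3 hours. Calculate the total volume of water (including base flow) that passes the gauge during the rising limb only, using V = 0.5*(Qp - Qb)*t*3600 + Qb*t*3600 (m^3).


V = 0.5*(60.6 - 22.5)*3*3600 + 22.5*3*3600 = 448740.0000 m^3


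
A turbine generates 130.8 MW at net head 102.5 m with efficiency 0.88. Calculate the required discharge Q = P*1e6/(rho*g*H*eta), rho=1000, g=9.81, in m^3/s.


Q = 130.8 * 1e6 / (1000 * 9.81 * 102.5 * 0.88) = 147.8197 m^3/s


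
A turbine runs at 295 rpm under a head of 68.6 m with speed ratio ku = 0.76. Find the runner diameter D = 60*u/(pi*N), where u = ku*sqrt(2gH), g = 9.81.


u = 0.76 * sqrt(2*9.81*68.6) = 27.8821 m/s
D = 60 * 27.8821 / (pi * 295) = 1.8051 m


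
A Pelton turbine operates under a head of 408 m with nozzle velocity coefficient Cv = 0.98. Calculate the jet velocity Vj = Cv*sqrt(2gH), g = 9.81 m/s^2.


Vj = 0.98 * sqrt(2*9.81*408) = 87.6810 m/s


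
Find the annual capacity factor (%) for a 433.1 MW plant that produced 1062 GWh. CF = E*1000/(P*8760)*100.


CF = 1062 * 1000 / (433.1 * 8760) * 100 = 27.9919 %


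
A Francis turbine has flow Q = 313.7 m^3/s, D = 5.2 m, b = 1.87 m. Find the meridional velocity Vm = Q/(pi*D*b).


Vm = 313.7 / (pi * 5.2 * 1.87) = 10.2688 m/s


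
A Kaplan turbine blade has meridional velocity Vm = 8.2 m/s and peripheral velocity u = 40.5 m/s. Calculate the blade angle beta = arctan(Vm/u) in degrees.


beta = arctan(8.2 / 40.5) = 11.4459 degrees


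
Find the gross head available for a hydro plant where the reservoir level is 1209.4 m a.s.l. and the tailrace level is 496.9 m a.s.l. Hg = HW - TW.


Hg = 1209.4 - 496.9 = 712.5000 m


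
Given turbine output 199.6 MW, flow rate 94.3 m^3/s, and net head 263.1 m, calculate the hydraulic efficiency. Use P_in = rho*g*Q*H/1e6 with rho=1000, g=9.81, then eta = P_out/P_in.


P_in = 1000 * 9.81 * 94.3 * 263.1 / 1e6 = 243.3893 MW
eta = 199.6 / 243.3893 = 0.8201


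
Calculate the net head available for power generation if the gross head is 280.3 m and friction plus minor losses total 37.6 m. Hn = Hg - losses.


Hn = 280.3 - 37.6 = 242.7000 m


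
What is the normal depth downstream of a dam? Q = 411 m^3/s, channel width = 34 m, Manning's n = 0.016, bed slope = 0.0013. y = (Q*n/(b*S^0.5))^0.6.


y = (411 * 0.016 / (34 * 0.0013^0.5))^0.6 = 2.7397 m


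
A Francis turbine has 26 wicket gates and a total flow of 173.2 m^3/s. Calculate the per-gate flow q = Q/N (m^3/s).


q = 173.2 / 26 = 6.6615 m^3/s


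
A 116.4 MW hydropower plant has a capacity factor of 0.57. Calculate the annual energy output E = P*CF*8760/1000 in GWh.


E = 116.4 * 0.57 * 8760 / 1000 = 581.2085 GWh


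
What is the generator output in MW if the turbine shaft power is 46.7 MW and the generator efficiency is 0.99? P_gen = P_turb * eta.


P_gen = 46.7 * 0.99 = 46.2330 MW


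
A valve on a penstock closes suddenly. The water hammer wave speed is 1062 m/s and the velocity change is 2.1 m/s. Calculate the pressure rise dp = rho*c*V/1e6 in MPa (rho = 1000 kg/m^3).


dp = 1000 * 1062 * 2.1 / 1e6 = 2.2302 MPa


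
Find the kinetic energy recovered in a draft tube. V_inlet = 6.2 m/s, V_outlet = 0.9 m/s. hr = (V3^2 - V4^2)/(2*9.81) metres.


hr = (6.2^2 - 0.9^2) / (2*9.81) = 1.9179 m


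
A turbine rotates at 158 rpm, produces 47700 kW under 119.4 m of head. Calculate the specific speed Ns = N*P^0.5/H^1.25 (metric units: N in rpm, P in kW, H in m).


Ns = 158 * 47700^0.5 / 119.4^1.25 = 87.4301


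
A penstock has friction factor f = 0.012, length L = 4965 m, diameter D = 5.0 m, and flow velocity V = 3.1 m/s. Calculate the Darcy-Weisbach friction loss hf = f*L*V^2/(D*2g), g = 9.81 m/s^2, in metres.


hf = 0.012 * 4965 * 3.1^2 / (5.0 * 2 * 9.81) = 5.8365 m


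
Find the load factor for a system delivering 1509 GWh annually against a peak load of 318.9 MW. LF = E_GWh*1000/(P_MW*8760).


LF = 1509 * 1000 / (318.9 * 8760) = 0.5402


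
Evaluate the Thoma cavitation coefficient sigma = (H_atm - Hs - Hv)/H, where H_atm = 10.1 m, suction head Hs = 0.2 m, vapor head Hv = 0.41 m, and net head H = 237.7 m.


sigma = (10.1 - 0.2 - 0.41) / 237.7 = 0.0399


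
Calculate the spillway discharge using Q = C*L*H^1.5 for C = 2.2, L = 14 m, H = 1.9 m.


Q = 2.2 * 14 * 1.9^1.5 = 80.6643 m^3/s


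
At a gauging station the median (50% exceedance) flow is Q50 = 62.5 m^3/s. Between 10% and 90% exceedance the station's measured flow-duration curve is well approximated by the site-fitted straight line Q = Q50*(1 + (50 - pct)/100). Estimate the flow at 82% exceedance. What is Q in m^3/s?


Q = 62.5 * (1 + (50 - 82)/100) = 42.5000 m^3/s


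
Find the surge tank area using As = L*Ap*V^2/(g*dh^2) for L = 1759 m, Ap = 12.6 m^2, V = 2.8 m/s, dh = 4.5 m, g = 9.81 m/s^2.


As = 1759 * 12.6 * 2.8^2 / (9.81 * 4.5^2) = 874.6986 m^2


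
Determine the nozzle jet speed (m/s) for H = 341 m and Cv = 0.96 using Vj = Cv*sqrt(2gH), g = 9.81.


Vj = 0.96 * sqrt(2*9.81*341) = 78.5232 m/s


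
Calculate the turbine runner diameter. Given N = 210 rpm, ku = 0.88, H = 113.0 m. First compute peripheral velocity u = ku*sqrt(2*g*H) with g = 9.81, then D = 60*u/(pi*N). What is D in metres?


u = 0.88 * sqrt(2*9.81*113.0) = 41.4354 m/s
D = 60 * 41.4354 / (pi * 210) = 3.7684 m


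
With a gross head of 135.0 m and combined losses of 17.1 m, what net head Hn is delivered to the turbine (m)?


Hn = 135.0 - 17.1 = 117.9000 m


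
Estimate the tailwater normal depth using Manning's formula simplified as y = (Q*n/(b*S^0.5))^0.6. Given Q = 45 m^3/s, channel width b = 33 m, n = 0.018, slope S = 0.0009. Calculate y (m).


y = (45 * 0.018 / (33 * 0.0009^0.5))^0.6 = 0.8866 m


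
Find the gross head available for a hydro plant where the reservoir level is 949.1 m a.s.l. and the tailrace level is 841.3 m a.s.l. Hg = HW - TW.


Hg = 949.1 - 841.3 = 107.8000 m


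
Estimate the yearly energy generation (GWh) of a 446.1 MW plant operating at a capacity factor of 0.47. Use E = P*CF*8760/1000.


E = 446.1 * 0.47 * 8760 / 1000 = 1836.6829 GWh


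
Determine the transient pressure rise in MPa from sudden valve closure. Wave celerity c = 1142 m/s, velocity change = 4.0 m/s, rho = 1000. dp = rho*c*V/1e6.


dp = 1000 * 1142 * 4.0 / 1e6 = 4.5680 MPa


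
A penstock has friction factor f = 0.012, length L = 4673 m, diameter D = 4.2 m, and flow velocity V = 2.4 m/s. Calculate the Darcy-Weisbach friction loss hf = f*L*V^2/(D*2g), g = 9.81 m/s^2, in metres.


hf = 0.012 * 4673 * 2.4^2 / (4.2 * 2 * 9.81) = 3.9197 m


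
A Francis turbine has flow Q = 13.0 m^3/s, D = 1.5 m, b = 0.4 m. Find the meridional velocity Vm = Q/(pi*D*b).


Vm = 13.0 / (pi * 1.5 * 0.4) = 6.8967 m/s


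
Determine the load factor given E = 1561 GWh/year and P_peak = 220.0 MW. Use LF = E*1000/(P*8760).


LF = 1561 * 1000 / (220.0 * 8760) = 0.8100


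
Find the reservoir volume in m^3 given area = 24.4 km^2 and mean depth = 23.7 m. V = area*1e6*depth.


V = 24.4 * 1e6 * 23.7 = 5.7828e+08 m^3


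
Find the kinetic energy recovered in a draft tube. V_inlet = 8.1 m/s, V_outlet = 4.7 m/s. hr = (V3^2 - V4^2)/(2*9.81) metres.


hr = (8.1^2 - 4.7^2) / (2*9.81) = 2.2181 m
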